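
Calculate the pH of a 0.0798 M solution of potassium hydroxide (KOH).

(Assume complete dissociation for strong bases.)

[OH⁻] = 0.0798 M for strong base. pOH = -log[OH⁻] = 1.10, pH = 14 - pOH

pH = 12.90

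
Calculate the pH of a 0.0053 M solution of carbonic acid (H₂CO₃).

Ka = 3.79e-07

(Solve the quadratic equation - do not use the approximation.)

x² + Ka×x - Ka×C = 0. Using quadratic formula: [H⁺] = 4.4629e-05

pH = 4.35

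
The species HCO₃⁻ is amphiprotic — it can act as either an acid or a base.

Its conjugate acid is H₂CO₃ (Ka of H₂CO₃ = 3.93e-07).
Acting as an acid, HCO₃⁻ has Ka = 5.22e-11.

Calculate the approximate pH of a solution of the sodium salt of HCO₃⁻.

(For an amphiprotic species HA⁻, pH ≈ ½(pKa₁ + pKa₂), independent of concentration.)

pKa₁ = -log(3.93e-07) = 6.41; pKa₂ = -log(5.22e-11) = 10.28. For an amphiprotic species, pH ≈ ½(pKa₁ + pKa₂) = ½(6.41 + 10.28) = 8.34.

pH = 8.34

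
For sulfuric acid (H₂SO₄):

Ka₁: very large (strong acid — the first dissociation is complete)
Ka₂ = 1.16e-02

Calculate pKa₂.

pKa₂ = -log(Ka₂) = -log(1.16e-02) = 1.94.

pK_{a2} = 1.94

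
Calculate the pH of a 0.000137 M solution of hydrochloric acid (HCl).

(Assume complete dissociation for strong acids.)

[H⁺] = 0.000137 M for strong acid. pH = -log[H⁺] = -log(0.000137)

pH = 3.86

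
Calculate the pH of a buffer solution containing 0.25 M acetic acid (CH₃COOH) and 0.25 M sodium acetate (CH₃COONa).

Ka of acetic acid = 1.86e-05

pKa = -log(1.86e-05) = 4.73. pH = pKa + log([A⁻]/[HA]) = 4.73 + log(0.25/0.25)

pH = 4.73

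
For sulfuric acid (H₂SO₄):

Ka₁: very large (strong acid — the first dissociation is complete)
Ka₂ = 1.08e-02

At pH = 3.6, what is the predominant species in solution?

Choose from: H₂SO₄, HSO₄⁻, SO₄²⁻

The first dissociation is complete, so H₂SO₄ itself is never the predominant species in water; pKa₂ = -log(1.08e-02) = 1.97. For a polyprotic acid the predominant species crosses at each pKa: below pKa_n the protonated form dominates, above it the deprotonated form does. At pH = 3.6, the predominant species is SO₄²⁻.

SO₄²⁻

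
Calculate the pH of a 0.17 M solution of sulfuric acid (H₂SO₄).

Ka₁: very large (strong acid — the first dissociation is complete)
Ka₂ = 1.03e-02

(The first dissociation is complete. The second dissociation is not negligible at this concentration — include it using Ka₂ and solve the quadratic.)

First dissociation is complete: [H⁺]₀ = [HSO₄⁻]₀ = C = 0.17 M. Second dissociation HSO₄⁻ ⇌ H⁺ + SO₄²⁻: let x = [SO₄²⁻]. Ka₂ = (C + x)·x / (C − x) = 1.03e-02 → x² + (C + Ka₂)·x − Ka₂·C = 0 → x² + 0.18030·x − 1.751e-03 = 0. x = (−0.18030 + √(0.18030² + 4 × 1.751e-03)) / 2 = 9.2382e-03 M. [H⁺] = C + x = 0.17 + 9.2382e-03 = 1.7924e-01 M. pH = -log(1.7924e-01) = 0.75.

pH = 0.75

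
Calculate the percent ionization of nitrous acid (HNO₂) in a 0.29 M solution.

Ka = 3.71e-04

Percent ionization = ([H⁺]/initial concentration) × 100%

Using Ka equilibrium: x² + Ka×x - Ka×C = 0. Solving: [H⁺] = 1.0189e-02. Percent = (1.0189e-02/0.29) × 100

Percent ionization = 3.51%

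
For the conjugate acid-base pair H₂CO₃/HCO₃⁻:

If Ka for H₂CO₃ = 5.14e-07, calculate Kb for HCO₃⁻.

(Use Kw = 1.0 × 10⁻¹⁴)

For a conjugate pair Ka × Kb = Kw, so Kb = Kw/Ka = 1.0 × 10⁻¹⁴ / 5.14e-07 = 1.95e-08.

K_b = 1.95e-08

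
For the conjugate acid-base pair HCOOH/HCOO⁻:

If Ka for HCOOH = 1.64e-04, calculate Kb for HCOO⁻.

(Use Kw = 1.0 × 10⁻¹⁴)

For a conjugate pair Ka × Kb = Kw, so Kb = Kw/Ka = 1.0 × 10⁻¹⁴ / 1.64e-04 = 6.10e-11.

K_b = 6.10e-11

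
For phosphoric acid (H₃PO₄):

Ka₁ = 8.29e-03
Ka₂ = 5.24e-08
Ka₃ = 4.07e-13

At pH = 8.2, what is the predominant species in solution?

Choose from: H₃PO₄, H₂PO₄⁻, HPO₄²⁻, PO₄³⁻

pKa₁ = 2.08, pKa₂ = 7.28, pKa₃ = 12.39. For a polyprotic acid the predominant species crosses at each pKa: below pKa_n the protonated form dominates, above it the deprotonated form does. At pH = 8.2, the predominant species is HPO₄²⁻.

HPO₄²⁻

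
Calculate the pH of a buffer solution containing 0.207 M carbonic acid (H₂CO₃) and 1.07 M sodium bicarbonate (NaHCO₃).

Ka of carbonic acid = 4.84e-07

pKa = -log(4.84e-07) = 6.32. pH = pKa + log([A⁻]/[HA]) = 6.32 + log(1.07/0.207)

pH = 7.03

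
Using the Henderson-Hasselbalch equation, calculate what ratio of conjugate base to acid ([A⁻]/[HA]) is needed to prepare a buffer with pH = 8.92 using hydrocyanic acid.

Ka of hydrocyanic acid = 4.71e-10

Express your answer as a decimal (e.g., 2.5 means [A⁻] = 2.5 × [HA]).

pKa = -log(4.71e-10) = 9.3270. pH = pKa + log([A⁻]/[HA]), so log([A⁻]/[HA]) = pH − pKa = 8.92 − 9.3270 = -0.4070. [A⁻]/[HA] = 10^(-0.4070) = 0.392

[A⁻]/[HA] = 0.392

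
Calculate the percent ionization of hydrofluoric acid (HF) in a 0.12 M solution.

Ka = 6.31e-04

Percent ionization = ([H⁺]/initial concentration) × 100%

Using Ka equilibrium: x² + Ka×x - Ka×C = 0. Solving: [H⁺] = 8.3919e-03. Percent = (8.3919e-03/0.12) × 100

Percent ionization = 6.99%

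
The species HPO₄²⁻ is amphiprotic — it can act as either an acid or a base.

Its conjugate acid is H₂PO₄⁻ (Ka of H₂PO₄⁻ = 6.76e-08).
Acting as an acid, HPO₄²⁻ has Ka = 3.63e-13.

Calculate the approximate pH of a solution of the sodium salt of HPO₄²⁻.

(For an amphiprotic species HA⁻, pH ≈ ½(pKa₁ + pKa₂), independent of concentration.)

pKa₁ = -log(6.76e-08) = 7.17; pKa₂ = -log(3.63e-13) = 12.44. For an amphiprotic species, pH ≈ ½(pKa₁ + pKa₂) = ½(7.17 + 12.44) = 9.81.

pH = 9.81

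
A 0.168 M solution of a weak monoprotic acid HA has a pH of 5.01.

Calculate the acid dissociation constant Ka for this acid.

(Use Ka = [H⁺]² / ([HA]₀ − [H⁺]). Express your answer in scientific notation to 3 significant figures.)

[H⁺] = 10^(−pH) = 10^(−5.01) = 9.772e-06 M. For HA ⇌ H⁺ + A⁻, Ka = [H⁺][A⁻]/[HA] = [H⁺]² / ([HA]₀ − [H⁺]) = (9.772e-06)² / (0.168 − 9.772e-06) = 5.68e-10.

K_a = 5.68e-10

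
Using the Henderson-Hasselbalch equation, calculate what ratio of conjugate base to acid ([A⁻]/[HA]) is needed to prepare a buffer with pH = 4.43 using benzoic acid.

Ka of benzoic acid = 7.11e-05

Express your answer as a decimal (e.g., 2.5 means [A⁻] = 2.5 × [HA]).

pKa = -log(7.11e-05) = 4.1481. pH = pKa + log([A⁻]/[HA]), so log([A⁻]/[HA]) = pH − pKa = 4.43 − 4.1481 = 0.2819. [A⁻]/[HA] = 10^(0.2819) = 1.91

[A⁻]/[HA] = 1.91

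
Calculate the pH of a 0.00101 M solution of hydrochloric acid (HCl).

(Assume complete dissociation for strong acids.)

[H⁺] = 0.00101 M for strong acid. pH = -log[H⁺] = -log(0.00101)

pH = 3.00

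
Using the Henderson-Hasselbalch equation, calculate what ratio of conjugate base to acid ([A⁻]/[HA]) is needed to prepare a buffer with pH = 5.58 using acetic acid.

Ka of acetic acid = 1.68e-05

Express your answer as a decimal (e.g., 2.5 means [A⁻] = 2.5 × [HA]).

pKa = -log(1.68e-05) = 4.7747. pH = pKa + log([A⁻]/[HA]), so log([A⁻]/[HA]) = pH − pKa = 5.58 − 4.7747 = 0.8053. [A⁻]/[HA] = 10^(0.8053) = 6.39

[A⁻]/[HA] = 6.39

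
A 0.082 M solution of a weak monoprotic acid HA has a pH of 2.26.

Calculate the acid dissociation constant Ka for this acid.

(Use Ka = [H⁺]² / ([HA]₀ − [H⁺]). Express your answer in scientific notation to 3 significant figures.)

[H⁺] = 10^(−pH) = 10^(−2.26) = 5.495e-03 M. For HA ⇌ H⁺ + A⁻, Ka = [H⁺][A⁻]/[HA] = [H⁺]² / ([HA]₀ − [H⁺]) = (5.495e-03)² / (0.082 − 5.495e-03) = 3.95e-04.

K_a = 3.95e-04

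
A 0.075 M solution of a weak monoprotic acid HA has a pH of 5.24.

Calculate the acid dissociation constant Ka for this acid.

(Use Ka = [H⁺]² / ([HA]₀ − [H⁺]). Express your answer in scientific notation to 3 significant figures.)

[H⁺] = 10^(−pH) = 10^(−5.24) = 5.754e-06 M. For HA ⇌ H⁺ + A⁻, Ka = [H⁺][A⁻]/[HA] = [H⁺]² / ([HA]₀ − [H⁺]) = (5.754e-06)² / (0.075 − 5.754e-06) = 4.42e-10.

K_a = 4.42e-10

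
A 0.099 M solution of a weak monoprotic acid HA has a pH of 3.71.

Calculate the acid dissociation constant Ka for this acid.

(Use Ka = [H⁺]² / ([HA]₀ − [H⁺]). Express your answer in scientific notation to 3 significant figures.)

[H⁺] = 10^(−pH) = 10^(−3.71) = 1.950e-04 M. For HA ⇌ H⁺ + A⁻, Ka = [H⁺][A⁻]/[HA] = [H⁺]² / ([HA]₀ − [H⁺]) = (1.950e-04)² / (0.099 − 1.950e-04) = 3.85e-07.

K_a = 3.85e-07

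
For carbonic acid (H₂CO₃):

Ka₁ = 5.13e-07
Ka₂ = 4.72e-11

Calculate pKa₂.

pKa₂ = -log(Ka₂) = -log(4.72e-11) = 10.33.

pK_{a2} = 10.33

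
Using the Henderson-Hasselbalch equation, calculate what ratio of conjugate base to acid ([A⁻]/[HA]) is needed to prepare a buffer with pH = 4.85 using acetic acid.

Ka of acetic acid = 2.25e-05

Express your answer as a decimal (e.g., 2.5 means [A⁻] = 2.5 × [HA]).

pKa = -log(2.25e-05) = 4.6478. pH = pKa + log([A⁻]/[HA]), so log([A⁻]/[HA]) = pH − pKa = 4.85 − 4.6478 = 0.2022. [A⁻]/[HA] = 10^(0.2022) = 1.59

[A⁻]/[HA] = 1.59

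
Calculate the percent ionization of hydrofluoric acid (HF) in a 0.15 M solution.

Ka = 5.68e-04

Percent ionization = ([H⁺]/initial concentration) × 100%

Using Ka equilibrium: x² + Ka×x - Ka×C = 0. Solving: [H⁺] = 8.9508e-03. Percent = (8.9508e-03/0.15) × 100

Percent ionization = 5.97%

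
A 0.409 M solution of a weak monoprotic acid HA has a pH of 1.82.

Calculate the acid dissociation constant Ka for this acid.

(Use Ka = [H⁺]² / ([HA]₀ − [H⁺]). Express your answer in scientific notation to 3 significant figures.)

[H⁺] = 10^(−pH) = 10^(−1.82) = 1.514e-02 M. For HA ⇌ H⁺ + A⁻, Ka = [H⁺][A⁻]/[HA] = [H⁺]² / ([HA]₀ − [H⁺]) = (1.514e-02)² / (0.409 − 1.514e-02) = 5.82e-04.

K_a = 5.82e-04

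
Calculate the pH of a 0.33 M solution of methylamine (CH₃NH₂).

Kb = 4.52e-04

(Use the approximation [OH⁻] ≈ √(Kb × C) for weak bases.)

[OH⁻] = √(Kb × C) = √(4.52e-04 × 0.33) = 1.2213e-02. pOH = 1.91, pH = 14 - pOH

pH = 12.09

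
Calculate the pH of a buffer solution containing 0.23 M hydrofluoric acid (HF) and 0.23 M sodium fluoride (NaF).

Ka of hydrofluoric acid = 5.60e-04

pKa = -log(5.60e-04) = 3.25. pH = pKa + log([A⁻]/[HA]) = 3.25 + log(0.23/0.23)

pH = 3.25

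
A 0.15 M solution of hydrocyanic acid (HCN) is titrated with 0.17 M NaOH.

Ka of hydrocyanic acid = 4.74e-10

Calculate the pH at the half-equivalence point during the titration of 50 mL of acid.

At half-equivalence [HA] = [A⁻], so Henderson-Hasselbalch gives pH = pKa = -log(4.74e-10) = 9.32.

pH = pKa = 9.32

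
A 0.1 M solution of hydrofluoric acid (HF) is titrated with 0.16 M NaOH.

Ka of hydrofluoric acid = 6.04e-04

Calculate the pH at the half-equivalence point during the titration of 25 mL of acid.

At half-equivalence [HA] = [A⁻], so Henderson-Hasselbalch gives pH = pKa = -log(6.04e-04) = 3.22.

pH = pKa = 3.22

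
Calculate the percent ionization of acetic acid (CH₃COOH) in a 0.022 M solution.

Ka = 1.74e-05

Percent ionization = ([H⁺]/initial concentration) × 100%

Using Ka equilibrium: x² + Ka×x - Ka×C = 0. Solving: [H⁺] = 6.1007e-04. Percent = (6.1007e-04/0.022) × 100

Percent ionization = 2.77%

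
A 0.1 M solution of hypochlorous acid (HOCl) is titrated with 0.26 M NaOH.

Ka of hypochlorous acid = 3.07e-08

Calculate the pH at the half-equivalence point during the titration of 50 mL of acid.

At half-equivalence [HA] = [A⁻], so Henderson-Hasselbalch gives pH = pKa = -log(3.07e-08) = 7.51.

pH = pKa = 7.51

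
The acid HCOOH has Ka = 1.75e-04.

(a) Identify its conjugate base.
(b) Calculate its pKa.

(a) The conjugate base is formed by removing one H⁺ from HCOOH, giving HCOO⁻. (b) pKa = -log(Ka) = -log(1.75e-04) = 3.76.

Conjugate base: HCOO⁻; pK_a = 3.76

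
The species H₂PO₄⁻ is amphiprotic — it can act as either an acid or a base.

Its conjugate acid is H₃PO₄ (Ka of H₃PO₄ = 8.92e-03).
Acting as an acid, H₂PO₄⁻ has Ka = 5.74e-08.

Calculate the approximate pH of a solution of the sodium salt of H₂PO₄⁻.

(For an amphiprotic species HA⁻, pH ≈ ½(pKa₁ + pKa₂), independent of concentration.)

pKa₁ = -log(8.92e-03) = 2.05; pKa₂ = -log(5.74e-08) = 7.24. For an amphiprotic species, pH ≈ ½(pKa₁ + pKa₂) = ½(2.05 + 7.24) = 4.65.

pH = 4.65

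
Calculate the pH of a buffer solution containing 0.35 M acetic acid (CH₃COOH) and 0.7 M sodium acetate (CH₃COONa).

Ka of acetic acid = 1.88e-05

pKa = -log(1.88e-05) = 4.73. pH = pKa + log([A⁻]/[HA]) = 4.73 + log(0.7/0.35)

pH = 5.03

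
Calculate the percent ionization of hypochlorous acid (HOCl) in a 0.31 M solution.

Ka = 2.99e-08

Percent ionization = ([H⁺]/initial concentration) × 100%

Using Ka equilibrium: x² + Ka×x - Ka×C = 0. Solving: [H⁺] = 9.6261e-05. Percent = (9.6261e-05/0.31) × 100

Percent ionization = 0.0311%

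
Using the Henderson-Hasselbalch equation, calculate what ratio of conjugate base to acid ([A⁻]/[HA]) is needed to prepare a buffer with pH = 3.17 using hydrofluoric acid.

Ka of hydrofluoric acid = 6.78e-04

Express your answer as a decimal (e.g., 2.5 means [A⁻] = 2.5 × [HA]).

pKa = -log(6.78e-04) = 3.1688. pH = pKa + log([A⁻]/[HA]), so log([A⁻]/[HA]) = pH − pKa = 3.17 − 3.1688 = 0.0012. [A⁻]/[HA] = 10^(0.0012) = 1.00

[A⁻]/[HA] = 1.00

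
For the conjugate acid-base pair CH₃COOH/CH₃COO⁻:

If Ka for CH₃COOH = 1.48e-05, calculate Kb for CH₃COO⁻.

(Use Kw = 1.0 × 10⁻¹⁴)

For a conjugate pair Ka × Kb = Kw, so Kb = Kw/Ka = 1.0 × 10⁻¹⁴ / 1.48e-05 = 6.76e-10.

K_b = 6.76e-10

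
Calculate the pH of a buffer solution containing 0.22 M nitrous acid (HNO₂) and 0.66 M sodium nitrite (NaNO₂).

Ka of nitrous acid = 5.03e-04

pKa = -log(5.03e-04) = 3.30. pH = pKa + log([A⁻]/[HA]) = 3.30 + log(0.66/0.22)

pH = 3.78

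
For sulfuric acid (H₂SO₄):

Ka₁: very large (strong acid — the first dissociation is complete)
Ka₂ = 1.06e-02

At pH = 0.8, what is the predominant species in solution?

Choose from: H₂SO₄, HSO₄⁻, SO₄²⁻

The first dissociation is complete, so H₂SO₄ itself is never the predominant species in water; pKa₂ = -log(1.06e-02) = 1.97. For a polyprotic acid the predominant species crosses at each pKa: below pKa_n the protonated form dominates, above it the deprotonated form does. At pH = 0.8, the predominant species is HSO₄⁻.

HSO₄⁻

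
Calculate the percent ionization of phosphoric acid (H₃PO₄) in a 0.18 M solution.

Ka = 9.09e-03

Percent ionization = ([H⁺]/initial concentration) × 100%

Using Ka equilibrium: x² + Ka×x - Ka×C = 0. Solving: [H⁺] = 3.6160e-02. Percent = (3.6160e-02/0.18) × 100

Percent ionization = 20.1%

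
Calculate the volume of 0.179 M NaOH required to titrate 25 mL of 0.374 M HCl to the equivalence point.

At equivalence: moles acid = moles base. moles HCl = 0.374 × 25/1000 = 0.00935 mol. V_base = moles / 0.179 × 1000 = 52.2 mL.

V_{base} = 52.2 mL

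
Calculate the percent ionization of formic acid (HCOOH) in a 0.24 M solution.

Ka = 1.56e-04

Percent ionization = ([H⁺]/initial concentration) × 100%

Using Ka equilibrium: x² + Ka×x - Ka×C = 0. Solving: [H⁺] = 6.0413e-03. Percent = (6.0413e-03/0.24) × 100

Percent ionization = 2.52%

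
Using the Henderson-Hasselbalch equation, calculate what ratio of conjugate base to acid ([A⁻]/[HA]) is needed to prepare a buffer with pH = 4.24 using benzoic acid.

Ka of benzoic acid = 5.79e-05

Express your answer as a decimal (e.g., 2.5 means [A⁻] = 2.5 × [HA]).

pKa = -log(5.79e-05) = 4.2373. pH = pKa + log([A⁻]/[HA]), so log([A⁻]/[HA]) = pH − pKa = 4.24 − 4.2373 = 0.0027. [A⁻]/[HA] = 10^(0.0027) = 1.01

[A⁻]/[HA] = 1.01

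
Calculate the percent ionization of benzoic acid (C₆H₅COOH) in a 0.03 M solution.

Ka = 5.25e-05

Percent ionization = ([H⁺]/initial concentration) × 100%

Using Ka equilibrium: x² + Ka×x - Ka×C = 0. Solving: [H⁺] = 1.2290e-03. Percent = (1.2290e-03/0.03) × 100

Percent ionization = 4.1%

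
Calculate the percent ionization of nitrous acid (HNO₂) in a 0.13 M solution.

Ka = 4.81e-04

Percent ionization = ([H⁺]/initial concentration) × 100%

Using Ka equilibrium: x² + Ka×x - Ka×C = 0. Solving: [H⁺] = 7.6707e-03. Percent = (7.6707e-03/0.13) × 100

Percent ionization = 5.9%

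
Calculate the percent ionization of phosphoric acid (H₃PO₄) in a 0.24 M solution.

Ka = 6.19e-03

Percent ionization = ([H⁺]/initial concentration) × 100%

Using Ka equilibrium: x² + Ka×x - Ka×C = 0. Solving: [H⁺] = 3.5573e-02. Percent = (3.5573e-02/0.24) × 100

Percent ionization = 14.8%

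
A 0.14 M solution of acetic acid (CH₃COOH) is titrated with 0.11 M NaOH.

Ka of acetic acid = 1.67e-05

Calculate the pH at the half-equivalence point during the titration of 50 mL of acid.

At half-equivalence [HA] = [A⁻], so Henderson-Hasselbalch gives pH = pKa = -log(1.67e-05) = 4.78.

pH = pKa = 4.78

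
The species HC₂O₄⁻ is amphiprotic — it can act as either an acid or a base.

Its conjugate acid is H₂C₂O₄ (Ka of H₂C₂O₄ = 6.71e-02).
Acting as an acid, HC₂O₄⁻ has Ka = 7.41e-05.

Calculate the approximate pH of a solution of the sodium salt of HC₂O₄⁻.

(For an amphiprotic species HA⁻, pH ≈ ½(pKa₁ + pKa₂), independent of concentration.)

pKa₁ = -log(6.71e-02) = 1.17; pKa₂ = -log(7.41e-05) = 4.13. For an amphiprotic species, pH ≈ ½(pKa₁ + pKa₂) = ½(1.17 + 4.13) = 2.65.

pH = 2.65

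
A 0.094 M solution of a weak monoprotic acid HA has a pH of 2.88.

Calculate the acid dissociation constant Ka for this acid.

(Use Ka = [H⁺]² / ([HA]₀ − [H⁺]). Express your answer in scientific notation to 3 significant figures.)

[H⁺] = 10^(−pH) = 10^(−2.88) = 1.318e-03 M. For HA ⇌ H⁺ + A⁻, Ka = [H⁺][A⁻]/[HA] = [H⁺]² / ([HA]₀ − [H⁺]) = (1.318e-03)² / (0.094 − 1.318e-03) = 1.88e-05.

K_a = 1.88e-05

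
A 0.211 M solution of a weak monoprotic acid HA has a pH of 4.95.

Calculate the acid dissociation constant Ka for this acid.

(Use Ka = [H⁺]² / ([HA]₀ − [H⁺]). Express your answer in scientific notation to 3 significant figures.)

[H⁺] = 10^(−pH) = 10^(−4.95) = 1.122e-05 M. For HA ⇌ H⁺ + A⁻, Ka = [H⁺][A⁻]/[HA] = [H⁺]² / ([HA]₀ − [H⁺]) = (1.122e-05)² / (0.211 − 1.122e-05) = 5.97e-10.

K_a = 5.97e-10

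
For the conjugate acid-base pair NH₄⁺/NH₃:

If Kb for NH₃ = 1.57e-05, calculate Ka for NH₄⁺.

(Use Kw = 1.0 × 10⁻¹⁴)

For a conjugate pair Ka × Kb = Kw, so Ka = Kw/Kb = 1.0 × 10⁻¹⁴ / 1.57e-05 = 6.37e-10.

K_a = 6.37e-10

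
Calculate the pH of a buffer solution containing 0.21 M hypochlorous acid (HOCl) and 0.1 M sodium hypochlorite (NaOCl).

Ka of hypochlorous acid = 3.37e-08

pKa = -log(3.37e-08) = 7.47. pH = pKa + log([A⁻]/[HA]) = 7.47 + log(0.1/0.21)

pH = 7.15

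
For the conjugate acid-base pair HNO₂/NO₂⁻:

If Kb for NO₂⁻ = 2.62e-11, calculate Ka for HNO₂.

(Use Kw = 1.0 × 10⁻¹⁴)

For a conjugate pair Ka × Kb = Kw, so Ka = Kw/Kb = 1.0 × 10⁻¹⁴ / 2.62e-11 = 3.82e-04.

K_a = 3.82e-04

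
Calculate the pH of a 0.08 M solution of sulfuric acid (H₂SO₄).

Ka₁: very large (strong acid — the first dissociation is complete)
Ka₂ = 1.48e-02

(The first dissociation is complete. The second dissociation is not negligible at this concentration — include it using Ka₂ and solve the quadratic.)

First dissociation is complete: [H⁺]₀ = [HSO₄⁻]₀ = C = 0.08 M. Second dissociation HSO₄⁻ ⇌ H⁺ + SO₄²⁻: let x = [SO₄²⁻]. Ka₂ = (C + x)·x / (C − x) = 1.48e-02 → x² + (C + Ka₂)·x − Ka₂·C = 0 → x² + 0.09480·x − 1.184e-03 = 0. x = (−0.09480 + √(0.09480² + 4 × 1.184e-03)) / 2 = 1.1173e-02 M. [H⁺] = C + x = 0.08 + 1.1173e-02 = 9.1173e-02 M. pH = -log(9.1173e-02) = 1.04.

pH = 1.04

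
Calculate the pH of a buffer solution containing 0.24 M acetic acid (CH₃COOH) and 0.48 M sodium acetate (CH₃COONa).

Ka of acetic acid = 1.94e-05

pKa = -log(1.94e-05) = 4.71. pH = pKa + log([A⁻]/[HA]) = 4.71 + log(0.48/0.24)

pH = 5.01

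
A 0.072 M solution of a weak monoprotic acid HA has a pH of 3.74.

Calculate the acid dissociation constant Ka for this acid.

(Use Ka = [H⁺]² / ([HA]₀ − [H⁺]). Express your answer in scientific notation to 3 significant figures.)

[H⁺] = 10^(−pH) = 10^(−3.74) = 1.820e-04 M. For HA ⇌ H⁺ + A⁻, Ka = [H⁺][A⁻]/[HA] = [H⁺]² / ([HA]₀ − [H⁺]) = (1.820e-04)² / (0.072 − 1.820e-04) = 4.61e-07.

K_a = 4.61e-07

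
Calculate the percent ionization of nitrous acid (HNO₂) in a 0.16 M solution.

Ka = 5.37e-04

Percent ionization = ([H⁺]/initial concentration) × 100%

Using Ka equilibrium: x² + Ka×x - Ka×C = 0. Solving: [H⁺] = 9.0047e-03. Percent = (9.0047e-03/0.16) × 100

Percent ionization = 5.63%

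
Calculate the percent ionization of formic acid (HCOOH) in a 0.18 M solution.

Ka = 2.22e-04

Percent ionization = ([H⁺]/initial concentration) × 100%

Using Ka equilibrium: x² + Ka×x - Ka×C = 0. Solving: [H⁺] = 6.2114e-03. Percent = (6.2114e-03/0.18) × 100

Percent ionization = 3.45%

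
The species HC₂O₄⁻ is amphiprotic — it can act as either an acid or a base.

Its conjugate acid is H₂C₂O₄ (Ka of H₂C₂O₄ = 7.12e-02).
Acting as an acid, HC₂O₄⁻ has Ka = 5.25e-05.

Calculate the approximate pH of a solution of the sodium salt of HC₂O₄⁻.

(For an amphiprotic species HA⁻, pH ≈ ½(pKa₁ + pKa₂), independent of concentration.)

pKa₁ = -log(7.12e-02) = 1.15; pKa₂ = -log(5.25e-05) = 4.28. For an amphiprotic species, pH ≈ ½(pKa₁ + pKa₂) = ½(1.15 + 4.28) = 2.71.

pH = 2.71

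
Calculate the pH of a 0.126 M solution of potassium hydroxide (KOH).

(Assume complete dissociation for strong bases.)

[OH⁻] = 0.126 M for strong base. pOH = -log[OH⁻] = 0.90, pH = 14 - pOH

pH = 13.10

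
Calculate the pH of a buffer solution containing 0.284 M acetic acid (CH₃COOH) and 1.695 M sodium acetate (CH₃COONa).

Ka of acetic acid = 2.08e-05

pKa = -log(2.08e-05) = 4.68. pH = pKa + log([A⁻]/[HA]) = 4.68 + log(1.695/0.284)

pH = 5.46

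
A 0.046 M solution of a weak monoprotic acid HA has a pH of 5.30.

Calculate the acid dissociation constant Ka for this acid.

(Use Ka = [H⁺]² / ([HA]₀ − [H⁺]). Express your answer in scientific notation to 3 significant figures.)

[H⁺] = 10^(−pH) = 10^(−5.30) = 5.012e-06 M. For HA ⇌ H⁺ + A⁻, Ka = [H⁺][A⁻]/[HA] = [H⁺]² / ([HA]₀ − [H⁺]) = (5.012e-06)² / (0.046 − 5.012e-06) = 5.46e-10.

K_a = 5.46e-10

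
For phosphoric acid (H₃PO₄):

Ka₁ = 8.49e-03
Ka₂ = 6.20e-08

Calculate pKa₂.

pKa₂ = -log(Ka₂) = -log(6.20e-08) = 7.21.

pK_{a2} = 7.21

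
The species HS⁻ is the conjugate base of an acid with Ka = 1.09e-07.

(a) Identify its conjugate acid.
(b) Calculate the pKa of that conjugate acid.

(a) The conjugate acid is formed by adding one H⁺ to HS⁻, giving H₂S. (b) pKa = -log(Ka) = -log(1.09e-07) = 6.96.

Conjugate acid: H₂S; pK_a = 6.96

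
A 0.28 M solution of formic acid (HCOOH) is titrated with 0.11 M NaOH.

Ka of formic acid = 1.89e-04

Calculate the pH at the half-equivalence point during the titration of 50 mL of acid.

At half-equivalence [HA] = [A⁻], so Henderson-Hasselbalch gives pH = pKa = -log(1.89e-04) = 3.72.

pH = pKa = 3.72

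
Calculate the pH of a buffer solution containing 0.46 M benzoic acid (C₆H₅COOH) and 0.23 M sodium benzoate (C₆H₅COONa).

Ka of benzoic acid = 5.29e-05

pKa = -log(5.29e-05) = 4.28. pH = pKa + log([A⁻]/[HA]) = 4.28 + log(0.23/0.46)

pH = 3.98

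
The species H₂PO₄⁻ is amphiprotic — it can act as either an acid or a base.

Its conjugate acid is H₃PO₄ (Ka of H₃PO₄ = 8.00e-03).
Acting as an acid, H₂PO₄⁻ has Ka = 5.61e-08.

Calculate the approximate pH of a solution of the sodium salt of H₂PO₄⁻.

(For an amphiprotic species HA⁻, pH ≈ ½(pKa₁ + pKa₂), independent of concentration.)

pKa₁ = -log(8.00e-03) = 2.10; pKa₂ = -log(5.61e-08) = 7.25. For an amphiprotic species, pH ≈ ½(pKa₁ + pKa₂) = ½(2.10 + 7.25) = 4.67.

pH = 4.67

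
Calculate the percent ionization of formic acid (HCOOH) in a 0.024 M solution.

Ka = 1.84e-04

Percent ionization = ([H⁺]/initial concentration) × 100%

Using Ka equilibrium: x² + Ka×x - Ka×C = 0. Solving: [H⁺] = 2.0114e-03. Percent = (2.0114e-03/0.024) × 100

Percent ionization = 8.38%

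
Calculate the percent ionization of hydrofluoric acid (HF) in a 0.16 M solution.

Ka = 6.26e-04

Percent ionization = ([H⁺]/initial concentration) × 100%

Using Ka equilibrium: x² + Ka×x - Ka×C = 0. Solving: [H⁺] = 9.6999e-03. Percent = (9.6999e-03/0.16) × 100

Percent ionization = 6.06%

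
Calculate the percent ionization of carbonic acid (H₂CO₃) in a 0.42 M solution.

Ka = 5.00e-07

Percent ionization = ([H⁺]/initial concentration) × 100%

Using Ka equilibrium: x² + Ka×x - Ka×C = 0. Solving: [H⁺] = 4.5801e-04. Percent = (4.5801e-04/0.42) × 100

Percent ionization = 0.109%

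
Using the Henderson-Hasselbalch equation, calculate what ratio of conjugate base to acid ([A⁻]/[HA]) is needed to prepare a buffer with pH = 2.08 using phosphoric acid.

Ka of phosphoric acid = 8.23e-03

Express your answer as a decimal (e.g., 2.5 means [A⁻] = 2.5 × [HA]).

pKa = -log(8.23e-03) = 2.0846. pH = pKa + log([A⁻]/[HA]), so log([A⁻]/[HA]) = pH − pKa = 2.08 − 2.0846 = -0.0046. [A⁻]/[HA] = 10^(-0.0046) = 0.989

[A⁻]/[HA] = 0.989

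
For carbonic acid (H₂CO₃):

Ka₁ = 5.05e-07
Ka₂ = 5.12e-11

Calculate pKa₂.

pKa₂ = -log(Ka₂) = -log(5.12e-11) = 10.29.

pK_{a2} = 10.29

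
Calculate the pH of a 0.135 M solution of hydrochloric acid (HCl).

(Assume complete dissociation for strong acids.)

[H⁺] = 0.135 M for strong acid. pH = -log[H⁺] = -log(0.135)

pH = 0.87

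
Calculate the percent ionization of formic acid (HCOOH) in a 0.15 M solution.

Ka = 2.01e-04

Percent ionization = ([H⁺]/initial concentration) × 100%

Using Ka equilibrium: x² + Ka×x - Ka×C = 0. Solving: [H⁺] = 5.3913e-03. Percent = (5.3913e-03/0.15) × 100

Percent ionization = 3.59%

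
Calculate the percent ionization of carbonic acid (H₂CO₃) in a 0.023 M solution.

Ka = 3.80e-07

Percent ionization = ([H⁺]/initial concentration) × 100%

Using Ka equilibrium: x² + Ka×x - Ka×C = 0. Solving: [H⁺] = 9.3298e-05. Percent = (9.3298e-05/0.023) × 100

Percent ionization = 0.406%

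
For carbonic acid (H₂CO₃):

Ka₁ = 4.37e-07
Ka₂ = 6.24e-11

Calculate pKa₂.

pKa₂ = -log(Ka₂) = -log(6.24e-11) = 10.20.

pK_{a2} = 10.20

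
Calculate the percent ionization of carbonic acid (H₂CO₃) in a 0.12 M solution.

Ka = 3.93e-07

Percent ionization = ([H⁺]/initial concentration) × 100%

Using Ka equilibrium: x² + Ka×x - Ka×C = 0. Solving: [H⁺] = 2.1697e-04. Percent = (2.1697e-04/0.12) × 100

Percent ionization = 0.181%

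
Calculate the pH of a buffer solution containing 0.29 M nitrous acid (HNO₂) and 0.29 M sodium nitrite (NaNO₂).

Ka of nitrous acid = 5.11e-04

pKa = -log(5.11e-04) = 3.29. pH = pKa + log([A⁻]/[HA]) = 3.29 + log(0.29/0.29)

pH = 3.29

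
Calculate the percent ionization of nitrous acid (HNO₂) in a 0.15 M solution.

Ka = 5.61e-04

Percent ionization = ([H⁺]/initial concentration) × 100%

Using Ka equilibrium: x² + Ka×x - Ka×C = 0. Solving: [H⁺] = 8.8971e-03. Percent = (8.8971e-03/0.15) × 100

Percent ionization = 5.93%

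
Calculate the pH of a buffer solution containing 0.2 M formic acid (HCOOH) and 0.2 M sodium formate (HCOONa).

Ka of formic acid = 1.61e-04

pKa = -log(1.61e-04) = 3.79. pH = pKa + log([A⁻]/[HA]) = 3.79 + log(0.2/0.2)

pH = 3.79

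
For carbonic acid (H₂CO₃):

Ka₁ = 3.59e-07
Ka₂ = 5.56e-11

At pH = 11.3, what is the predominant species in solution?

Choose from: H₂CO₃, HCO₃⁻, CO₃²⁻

pKa₁ = 6.44, pKa₂ = 10.25. For a polyprotic acid the predominant species crosses at each pKa: below pKa_n the protonated form dominates, above it the deprotonated form does. At pH = 11.3, the predominant species is CO₃²⁻.

CO₃²⁻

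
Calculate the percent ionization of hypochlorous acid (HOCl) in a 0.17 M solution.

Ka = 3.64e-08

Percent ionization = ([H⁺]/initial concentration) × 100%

Using Ka equilibrium: x² + Ka×x - Ka×C = 0. Solving: [H⁺] = 7.8646e-05. Percent = (7.8646e-05/0.17) × 100

Percent ionization = 0.0463%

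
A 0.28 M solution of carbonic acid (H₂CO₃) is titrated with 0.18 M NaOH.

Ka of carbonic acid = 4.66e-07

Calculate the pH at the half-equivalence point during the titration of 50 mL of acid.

At half-equivalence [HA] = [A⁻], so Henderson-Hasselbalch gives pH = pKa = -log(4.66e-07) = 6.33.

pH = pKa = 6.33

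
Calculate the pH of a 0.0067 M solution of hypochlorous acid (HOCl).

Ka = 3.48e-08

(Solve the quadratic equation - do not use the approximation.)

x² + Ka×x - Ka×C = 0. Using quadratic formula: [H⁺] = 1.5252e-05

pH = 4.82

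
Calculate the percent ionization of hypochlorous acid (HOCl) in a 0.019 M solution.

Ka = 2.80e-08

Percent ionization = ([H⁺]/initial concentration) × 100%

Using Ka equilibrium: x² + Ka×x - Ka×C = 0. Solving: [H⁺] = 2.3051e-05. Percent = (2.3051e-05/0.019) × 100

Percent ionization = 0.121%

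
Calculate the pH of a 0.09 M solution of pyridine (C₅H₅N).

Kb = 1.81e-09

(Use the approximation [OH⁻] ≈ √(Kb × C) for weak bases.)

[OH⁻] = √(Kb × C) = √(1.81e-09 × 0.09) = 1.2763e-05. pOH = 4.89, pH = 14 - pOH

pH = 9.11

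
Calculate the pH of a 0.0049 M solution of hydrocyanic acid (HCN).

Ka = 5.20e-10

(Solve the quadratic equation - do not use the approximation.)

x² + Ka×x - Ka×C = 0. Using quadratic formula: [H⁺] = 1.5960e-06

pH = 5.80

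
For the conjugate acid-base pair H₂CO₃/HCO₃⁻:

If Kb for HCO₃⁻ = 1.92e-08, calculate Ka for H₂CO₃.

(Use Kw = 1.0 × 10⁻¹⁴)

For a conjugate pair Ka × Kb = Kw, so Ka = Kw/Kb = 1.0 × 10⁻¹⁴ / 1.92e-08 = 5.21e-07.

K_a = 5.21e-07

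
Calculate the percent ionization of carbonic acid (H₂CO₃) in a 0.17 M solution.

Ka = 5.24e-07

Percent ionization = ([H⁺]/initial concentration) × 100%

Using Ka equilibrium: x² + Ka×x - Ka×C = 0. Solving: [H⁺] = 2.9820e-04. Percent = (2.9820e-04/0.17) × 100

Percent ionization = 0.175%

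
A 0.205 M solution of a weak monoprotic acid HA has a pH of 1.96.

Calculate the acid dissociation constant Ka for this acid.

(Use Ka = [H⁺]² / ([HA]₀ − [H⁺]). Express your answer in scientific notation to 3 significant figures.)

[H⁺] = 10^(−pH) = 10^(−1.96) = 1.096e-02 M. For HA ⇌ H⁺ + A⁻, Ka = [H⁺][A⁻]/[HA] = [H⁺]² / ([HA]₀ − [H⁺]) = (1.096e-02)² / (0.205 − 1.096e-02) = 6.20e-04.

K_a = 6.20e-04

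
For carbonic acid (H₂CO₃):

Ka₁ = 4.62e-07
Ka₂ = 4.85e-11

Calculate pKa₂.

pKa₂ = -log(Ka₂) = -log(4.85e-11) = 10.31.

pK_{a2} = 10.31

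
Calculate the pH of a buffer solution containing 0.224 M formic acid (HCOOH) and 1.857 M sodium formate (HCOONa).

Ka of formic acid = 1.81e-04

pKa = -log(1.81e-04) = 3.74. pH = pKa + log([A⁻]/[HA]) = 3.74 + log(1.857/0.224)

pH = 4.66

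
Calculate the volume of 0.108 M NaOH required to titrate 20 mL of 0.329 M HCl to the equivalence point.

At equivalence: moles acid = moles base. moles HCl = 0.329 × 20/1000 = 0.00658 mol. V_base = moles / 0.108 × 1000 = 60.9 mL.

V_{base} = 60.9 mL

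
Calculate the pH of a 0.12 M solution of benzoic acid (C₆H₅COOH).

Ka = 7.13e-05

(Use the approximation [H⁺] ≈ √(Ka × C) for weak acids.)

[H⁺] = √(Ka × C) = √(7.13e-05 × 0.12) = 2.9251e-03. pH = -log(2.9251e-03)

pH = 2.53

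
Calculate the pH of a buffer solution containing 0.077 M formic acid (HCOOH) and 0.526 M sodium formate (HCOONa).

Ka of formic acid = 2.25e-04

pKa = -log(2.25e-04) = 3.65. pH = pKa + log([A⁻]/[HA]) = 3.65 + log(0.526/0.077)

pH = 4.48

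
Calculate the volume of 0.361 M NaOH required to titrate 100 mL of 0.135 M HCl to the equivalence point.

At equivalence: moles acid = moles base. moles HCl = 0.135 × 100/1000 = 0.0135 mol. V_base = moles / 0.361 × 1000 = 37.4 mL.

V_{base} = 37.4 mL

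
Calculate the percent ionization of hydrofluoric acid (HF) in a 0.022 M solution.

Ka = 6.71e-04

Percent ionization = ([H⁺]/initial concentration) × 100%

Using Ka equilibrium: x² + Ka×x - Ka×C = 0. Solving: [H⁺] = 3.5213e-03. Percent = (3.5213e-03/0.022) × 100

Percent ionization = 16%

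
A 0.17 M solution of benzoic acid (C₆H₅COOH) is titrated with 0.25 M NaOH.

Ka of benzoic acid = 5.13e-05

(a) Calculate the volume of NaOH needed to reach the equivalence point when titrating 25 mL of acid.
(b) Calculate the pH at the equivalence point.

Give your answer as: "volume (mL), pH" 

moles acid = 0.17 × 25/1000 = 0.00425 mol; V_base = moles/0.25 × 1000 = 17.0 mL. At equivalence only the conjugate base is present: [A⁻] = 0.00425/0.042 = 1.0119e-01 M. Kb = Kw/Ka = 1.95e-10; [OH⁻] = √(Kb × [A⁻]) = 4.4413e-06; pOH = 5.35; pH = 14 - pOH = 8.65.

V = 17.0 mL, pH = 8.65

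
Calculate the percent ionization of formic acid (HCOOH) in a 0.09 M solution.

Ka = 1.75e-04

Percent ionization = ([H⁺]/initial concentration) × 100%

Using Ka equilibrium: x² + Ka×x - Ka×C = 0. Solving: [H⁺] = 3.8821e-03. Percent = (3.8821e-03/0.09) × 100

Percent ionization = 4.31%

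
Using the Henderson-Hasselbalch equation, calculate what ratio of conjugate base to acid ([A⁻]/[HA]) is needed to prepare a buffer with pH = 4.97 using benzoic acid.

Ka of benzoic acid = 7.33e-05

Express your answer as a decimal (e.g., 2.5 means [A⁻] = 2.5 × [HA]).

pKa = -log(7.33e-05) = 4.1349. pH = pKa + log([A⁻]/[HA]), so log([A⁻]/[HA]) = pH − pKa = 4.97 − 4.1349 = 0.8351. [A⁻]/[HA] = 10^(0.8351) = 6.84

[A⁻]/[HA] = 6.84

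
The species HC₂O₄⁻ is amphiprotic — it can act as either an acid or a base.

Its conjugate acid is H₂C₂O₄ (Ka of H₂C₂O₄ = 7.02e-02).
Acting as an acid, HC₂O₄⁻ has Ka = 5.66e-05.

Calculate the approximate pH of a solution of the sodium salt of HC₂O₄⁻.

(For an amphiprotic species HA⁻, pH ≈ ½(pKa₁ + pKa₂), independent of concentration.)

pKa₁ = -log(7.02e-02) = 1.15; pKa₂ = -log(5.66e-05) = 4.25. For an amphiprotic species, pH ≈ ½(pKa₁ + pKa₂) = ½(1.15 + 4.25) = 2.70.

pH = 2.70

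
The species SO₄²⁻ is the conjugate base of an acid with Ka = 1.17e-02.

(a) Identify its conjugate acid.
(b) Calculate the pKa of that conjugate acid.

(a) The conjugate acid is formed by adding one H⁺ to SO₄²⁻, giving HSO₄⁻. (b) pKa = -log(Ka) = -log(1.17e-02) = 1.93.

Conjugate acid: HSO₄⁻; pK_a = 1.93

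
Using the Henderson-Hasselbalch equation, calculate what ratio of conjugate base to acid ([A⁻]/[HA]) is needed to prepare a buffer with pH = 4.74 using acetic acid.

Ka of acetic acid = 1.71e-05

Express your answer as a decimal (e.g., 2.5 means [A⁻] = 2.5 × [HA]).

pKa = -log(1.71e-05) = 4.7670. pH = pKa + log([A⁻]/[HA]), so log([A⁻]/[HA]) = pH − pKa = 4.74 − 4.7670 = -0.0270. [A⁻]/[HA] = 10^(-0.0270) = 0.940

[A⁻]/[HA] = 0.940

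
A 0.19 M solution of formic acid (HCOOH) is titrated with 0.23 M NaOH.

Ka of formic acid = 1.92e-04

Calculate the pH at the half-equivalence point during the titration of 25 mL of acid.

At half-equivalence [HA] = [A⁻], so Henderson-Hasselbalch gives pH = pKa = -log(1.92e-04) = 3.72.

pH = pKa = 3.72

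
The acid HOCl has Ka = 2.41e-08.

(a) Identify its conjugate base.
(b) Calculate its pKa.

(a) The conjugate base is formed by removing one H⁺ from HOCl, giving OCl⁻. (b) pKa = -log(Ka) = -log(2.41e-08) = 7.62.

Conjugate base: OCl⁻; pK_a = 7.62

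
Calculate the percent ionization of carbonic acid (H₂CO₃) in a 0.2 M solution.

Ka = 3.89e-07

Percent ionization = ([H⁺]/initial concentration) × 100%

Using Ka equilibrium: x² + Ka×x - Ka×C = 0. Solving: [H⁺] = 2.7873e-04. Percent = (2.7873e-04/0.2) × 100

Percent ionization = 0.139%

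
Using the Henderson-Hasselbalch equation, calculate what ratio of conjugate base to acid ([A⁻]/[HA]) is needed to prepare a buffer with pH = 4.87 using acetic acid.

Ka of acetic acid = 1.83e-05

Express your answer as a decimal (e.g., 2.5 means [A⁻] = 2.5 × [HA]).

pKa = -log(1.83e-05) = 4.7375. pH = pKa + log([A⁻]/[HA]), so log([A⁻]/[HA]) = pH − pKa = 4.87 − 4.7375 = 0.1325. [A⁻]/[HA] = 10^(0.1325) = 1.36

[A⁻]/[HA] = 1.36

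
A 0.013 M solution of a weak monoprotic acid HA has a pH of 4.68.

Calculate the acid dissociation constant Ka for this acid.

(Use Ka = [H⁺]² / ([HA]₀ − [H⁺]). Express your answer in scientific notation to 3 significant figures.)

[H⁺] = 10^(−pH) = 10^(−4.68) = 2.089e-05 M. For HA ⇌ H⁺ + A⁻, Ka = [H⁺][A⁻]/[HA] = [H⁺]² / ([HA]₀ − [H⁺]) = (2.089e-05)² / (0.013 − 2.089e-05) = 3.36e-08.

K_a = 3.36e-08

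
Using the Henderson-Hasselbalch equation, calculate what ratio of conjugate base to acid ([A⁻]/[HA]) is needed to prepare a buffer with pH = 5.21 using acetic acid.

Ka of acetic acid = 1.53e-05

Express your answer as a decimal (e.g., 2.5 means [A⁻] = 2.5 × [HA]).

pKa = -log(1.53e-05) = 4.8153. pH = pKa + log([A⁻]/[HA]), so log([A⁻]/[HA]) = pH − pKa = 5.21 − 4.8153 = 0.3947. [A⁻]/[HA] = 10^(0.3947) = 2.48

[A⁻]/[HA] = 2.48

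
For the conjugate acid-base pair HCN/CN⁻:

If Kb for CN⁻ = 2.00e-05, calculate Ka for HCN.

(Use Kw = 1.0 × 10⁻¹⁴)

For a conjugate pair Ka × Kb = Kw, so Ka = Kw/Kb = 1.0 × 10⁻¹⁴ / 2.00e-05 = 5.00e-10.

K_a = 5.00e-10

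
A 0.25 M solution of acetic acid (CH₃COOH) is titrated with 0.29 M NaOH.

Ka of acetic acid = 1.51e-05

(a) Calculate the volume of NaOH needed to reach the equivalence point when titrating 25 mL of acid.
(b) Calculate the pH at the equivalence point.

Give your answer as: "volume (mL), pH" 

moles acid = 0.25 × 25/1000 = 0.00625 mol; V_base = moles/0.29 × 1000 = 21.6 mL. At equivalence only the conjugate base is present: [A⁻] = 0.00625/0.047 = 1.3426e-01 M. Kb = Kw/Ka = 6.62e-10; [OH⁻] = √(Kb × [A⁻]) = 9.4294e-06; pOH = 5.03; pH = 14 - pOH = 8.97.

V = 21.6 mL, pH = 8.97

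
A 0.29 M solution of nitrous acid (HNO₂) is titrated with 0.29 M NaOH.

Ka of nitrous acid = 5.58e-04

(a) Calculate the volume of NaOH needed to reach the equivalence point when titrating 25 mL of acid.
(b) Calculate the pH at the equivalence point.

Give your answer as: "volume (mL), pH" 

moles acid = 0.29 × 25/1000 = 0.00725 mol; V_base = moles/0.29 × 1000 = 25.0 mL. At equivalence only the conjugate base is present: [A⁻] = 0.00725/0.050 = 1.4500e-01 M. Kb = Kw/Ka = 1.79e-11; [OH⁻] = √(Kb × [A⁻]) = 1.6120e-06; pOH = 5.79; pH = 14 - pOH = 8.21.

V = 25.0 mL, pH = 8.21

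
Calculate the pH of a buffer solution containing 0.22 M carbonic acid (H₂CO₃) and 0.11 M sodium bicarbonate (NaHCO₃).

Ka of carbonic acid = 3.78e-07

pKa = -log(3.78e-07) = 6.42. pH = pKa + log([A⁻]/[HA]) = 6.42 + log(0.11/0.22)

pH = 6.12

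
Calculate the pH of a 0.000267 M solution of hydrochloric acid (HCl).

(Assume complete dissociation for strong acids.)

[H⁺] = 0.000267 M for strong acid. pH = -log[H⁺] = -log(0.000267)

pH = 3.57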